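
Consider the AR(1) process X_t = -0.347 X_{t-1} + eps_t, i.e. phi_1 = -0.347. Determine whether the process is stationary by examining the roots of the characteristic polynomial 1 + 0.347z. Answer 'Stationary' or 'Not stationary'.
\text{Stationary}

The AR(p) characteristic polynomial is P(z) = 1 + 0.347z.
Stationarity requires all roots to lie outside the unit circle, i.e. |z| > 1 for every root.
This is linear in z: 1 + (0.347) z = 0  =>  z = -1/(0.347) = -2.881844,  |z| = 2.881844.
Moduli of all roots: 2.8818.
All moduli strictly greater than 1? Yes.
Verdict: Stationary.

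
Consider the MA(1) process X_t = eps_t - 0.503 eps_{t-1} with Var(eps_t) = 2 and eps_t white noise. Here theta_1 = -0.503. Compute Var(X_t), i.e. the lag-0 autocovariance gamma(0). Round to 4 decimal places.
\gamma(0) = 2.5060

For an MA(q) process X_t = eps_t + sum_i theta_i eps_{t-i} with
Var(eps_t) = sigma^2, the variance is
  gamma(0) = sigma^2 * (1 + sum_i theta_i^2).
  sum_i theta_i^2 = (-0.503)^2 = 0.253009.
  gamma(0) = 2 * (1 + 0.253009) = 2 * 1.253009 = 2.506018, which rounds to 2.5060.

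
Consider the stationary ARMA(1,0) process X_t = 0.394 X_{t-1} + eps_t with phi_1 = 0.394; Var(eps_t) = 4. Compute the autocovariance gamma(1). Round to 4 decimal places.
\gamma(1) = 1.8656

Multiply the model equation by X_{t-k} and take expectations. With theta_0 = psi_0 = 1 and psi_j the MA(infinity) weights, this gives
  gamma(k) - sum_i phi_i gamma(k-i) = c_k,
  c_k = sigma^2 * sum_{j=k..q} theta_j psi_{j-k}   (c_k = 0 for k > q),
using gamma(-m) = gamma(m).
Pure AR (q = 0): c_0 = sigma^2 = 4, c_k = 0 for k >= 1.
Equations for k = 0 and k = 1 (AR order 1):
  gamma(0) = phi_1 gamma(1) + c_0
  gamma(1) = phi_1 gamma(0) + c_1
Substituting the second into the first: gamma(0) (1 - phi_1^2) = c_0 + phi_1 c_1, so
  gamma(0) = c_0 / (1 - phi_1^2) = 4 / (1 - (0.394)^2) = 4 / 0.844764 = 4.73505.
  gamma(1) = phi_1 gamma(0) = (0.394)(4.73505) = 1.86561.
Therefore gamma(1) = 1.8656 (to 4 decimal places).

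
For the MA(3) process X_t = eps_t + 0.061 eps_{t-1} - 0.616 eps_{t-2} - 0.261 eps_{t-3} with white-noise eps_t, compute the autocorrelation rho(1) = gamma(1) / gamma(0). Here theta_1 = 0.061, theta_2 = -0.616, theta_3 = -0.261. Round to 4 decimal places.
\rho(1) = 0.1269

For an MA(q) process with theta_0 = 1, the autocovariance is
  gamma(k) = sigma^2 * sum_{i=0..q-k} theta_i * theta_{i+k},
and rho(k) = gamma(k) / gamma(0). Sigma^2 cancels.
  numerator   = (1)*(0.061) + (0.061)*(-0.616) + (-0.616)*(-0.261) = 0.1842.
  denominator = (1)^2 + (0.061)^2 + (-0.616)^2 + (-0.261)^2 = 1.451298.
  rho(1) = 0.1842 / 1.451298 = 0.1269.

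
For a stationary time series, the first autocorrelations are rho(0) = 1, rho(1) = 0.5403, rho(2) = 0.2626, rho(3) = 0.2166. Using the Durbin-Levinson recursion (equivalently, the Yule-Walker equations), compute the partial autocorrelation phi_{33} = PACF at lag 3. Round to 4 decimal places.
\phi_{33} = 0.1290

The PACF at lag k is phi_{kk}, the last component of the solution
to the Yule-Walker system G_k phi = r_k where
  (G_k)_{ij} = rho(|i - j|), (r_k)_i = rho(i), i,j = 1..k.
Equivalently, Durbin-Levinson gives phi_{kk} iteratively:
  phi_{11} = rho(1)
  phi_{kk} = [rho(k) - sum_{j=1..k-1} phi_{k-1,j} rho(k-j)]
            / [1 - sum_{j=1..k-1} phi_{k-1,j} rho(j)],
  phi_{k,j} = phi_{k-1,j} - phi_{kk} phi_{k-1,k-j},  j = 1..k-1.
Step k = 1:
  phi_11 = rho(1) = 0.5403.
Step k = 2:
  phi_22 = [rho(2) - phi_11 rho(1)] / [1 - phi_11 rho(1)] = [0.2626 - (0.5403)(0.5403)] / [1 - (0.5403)(0.5403)]
         = -0.02932409 / 0.70807591 = -0.041414.
  Update: phi_21 = phi_11 - phi_22 phi_11 = 0.5403 - (-0.041414)(0.5403) = 0.562676.
Step k = 3:
  phi_33 = [rho(3) - phi_21 rho(2) - phi_22 rho(1)] / [1 - phi_21 rho(1) - phi_22 rho(2)]
    numerator   = 0.2166 - (0.562676)(0.2626) - (-0.041414)(0.5403) = 0.09121718
    denominator = 1 - (0.562676)(0.5403) - (-0.041414)(0.2626) = 0.70686149
  phi_33 = 0.09121718 / 0.70686149 = 0.129.
Therefore phi_{33} = 0.1290.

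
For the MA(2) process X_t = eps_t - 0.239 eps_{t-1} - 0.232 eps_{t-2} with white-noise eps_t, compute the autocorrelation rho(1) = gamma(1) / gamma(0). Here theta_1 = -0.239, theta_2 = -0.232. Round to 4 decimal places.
\rho(1) = -0.1652

For an MA(q) process with theta_0 = 1, the autocovariance is
  gamma(k) = sigma^2 * sum_{i=0..q-k} theta_i * theta_{i+k},
and rho(k) = gamma(k) / gamma(0). Sigma^2 cancels.
  numerator   = (1)*(-0.239) + (-0.239)*(-0.232) = -0.183552.
  denominator = (1)^2 + (-0.239)^2 + (-0.232)^2 = 1.110945.
  rho(1) = -0.183552 / 1.110945 = -0.1652.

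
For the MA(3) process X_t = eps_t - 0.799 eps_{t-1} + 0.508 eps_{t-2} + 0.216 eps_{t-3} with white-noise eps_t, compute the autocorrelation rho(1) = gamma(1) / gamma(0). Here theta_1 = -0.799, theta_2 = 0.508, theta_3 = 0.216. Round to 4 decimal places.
\rho(1) = -0.5636

For an MA(q) process with theta_0 = 1, the autocovariance is
  gamma(k) = sigma^2 * sum_{i=0..q-k} theta_i * theta_{i+k},
and rho(k) = gamma(k) / gamma(0). Sigma^2 cancels.
  numerator   = (1)*(-0.799) + (-0.799)*(0.508) + (0.508)*(0.216) = -1.095164.
  denominator = (1)^2 + (-0.799)^2 + (0.508)^2 + (0.216)^2 = 1.943121.
  rho(1) = -1.095164 / 1.943121 = -0.5636.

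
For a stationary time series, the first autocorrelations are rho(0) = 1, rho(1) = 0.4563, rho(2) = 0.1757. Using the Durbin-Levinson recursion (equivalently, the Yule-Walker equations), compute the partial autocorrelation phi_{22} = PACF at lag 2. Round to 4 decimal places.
\phi_{22} = -0.0411

The PACF at lag k is phi_{kk}, the last component of the solution
to the Yule-Walker system G_k phi = r_k where
  (G_k)_{ij} = rho(|i - j|), (r_k)_i = rho(i), i,j = 1..k.
Equivalently, Durbin-Levinson gives phi_{kk} iteratively:
  phi_{11} = rho(1)
  phi_{kk} = [rho(k) - sum_{j=1..k-1} phi_{k-1,j} rho(k-j)]
            / [1 - sum_{j=1..k-1} phi_{k-1,j} rho(j)],
  phi_{k,j} = phi_{k-1,j} - phi_{kk} phi_{k-1,k-j},  j = 1..k-1.
Step k = 1:
  phi_11 = rho(1) = 0.4563.
Step k = 2:
  phi_22 = [rho(2) - phi_11 rho(1)] / [1 - phi_11 rho(1)] = [0.1757 - (0.4563)(0.4563)] / [1 - (0.4563)(0.4563)]
         = -0.03250969 / 0.79179031 = -0.0411.
Therefore phi_{22} = -0.0411.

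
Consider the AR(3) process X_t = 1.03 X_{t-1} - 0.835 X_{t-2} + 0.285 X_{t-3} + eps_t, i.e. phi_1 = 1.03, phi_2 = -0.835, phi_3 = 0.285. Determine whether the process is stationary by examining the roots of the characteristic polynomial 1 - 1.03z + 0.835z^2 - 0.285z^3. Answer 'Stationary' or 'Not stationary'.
\text{Stationary}

The AR(p) characteristic polynomial is P(z) = 1 - 1.03z + 0.835z^2 - 0.285z^3.
Stationarity requires all roots to lie outside the unit circle, i.e. |z| > 1 for every root.
Degree 3: look for a simple real root z0 first, then factor out (1 - z/z0) and solve the remaining quadratic.
Testing z0 = 2: P(2) = 1 + (-1.03)(2) + (0.835)(2)^2 + (-0.285)(2)^3
  = 1 + (-2.06) + (3.34) + (-2.28) = 0.  So z_0 = 2 is a root, |z_0| = 2.
Divide out the factor (1 - 0.5 z) = (1 - z/z0) (since 1/z0 = 0.5):
  P(z) = (1 - 0.5 z)(1 + (-0.53) z + (0.57) z^2)
  [check: z-coef -0.53 - (0.5) = -1.03; z^2-coef 0.57 - (0.5)(-0.53) = 0.835; z^3-coef -(0.5)(0.57) = -0.285.]
Remaining roots from the quadratic factor 1 + (-0.53) z + (0.57) z^2:
  Set 1 + (-0.53) z + (0.57) z^2 = 0, i.e. a z^2 + b z + c = 0 with a = 0.57, b = -0.53, c = 1.
  Discriminant D = b^2 - 4ac = (-0.53)^2 - 4*(0.57)*1 = 0.2809 - (2.28) = -1.9991.
  D < 0, so the roots are the complex-conjugate pair z = (-b +/- i sqrt(-D)) / (2a) = 0.4649 +/- 1.2403i.
  For a conjugate pair |z|^2 = z * conj(z) = (product of roots) = c/a = 1/(0.57) = 1.754386, so |z| = sqrt(1.754386) = 1.3245 for both roots.
Moduli of all roots: 2.0000, 1.3245, 1.3245.
All moduli strictly greater than 1? Yes.
Verdict: Stationary.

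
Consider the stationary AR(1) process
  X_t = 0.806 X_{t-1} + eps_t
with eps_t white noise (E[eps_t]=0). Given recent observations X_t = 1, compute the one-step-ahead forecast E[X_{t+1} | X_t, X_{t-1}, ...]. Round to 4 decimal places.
E[X_{t+1} \mid \mathcal F_t] = 0.8060

For an AR(p) model X_t = c + sum_i phi_i X_{t-i} + eps_t, the
one-step-ahead conditional mean is
  E[X_{t+1} | X_t, ...] = c + sum_i phi_i X_{t+1-i}.
Substitute known values:
  E[X_{t+1} | ...] = (0.806) * (1)
                   = 0.8060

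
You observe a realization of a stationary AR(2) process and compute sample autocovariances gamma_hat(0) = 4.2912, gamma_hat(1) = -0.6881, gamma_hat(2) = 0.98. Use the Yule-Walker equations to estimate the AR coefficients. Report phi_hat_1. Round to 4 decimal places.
\hat\phi_{1} = -0.1270

The Yule-Walker equations for an AR(p) process read, in matrix form,
  Gamma_p phi = r_p,   with   (Gamma_p)_{ij} = gamma(|i - j|),
                       (r_p)_i = gamma(i),   i,j = 1..p.
Substitute the sample gammas (Toeplitz matrix and right-hand side of size 2):
  Gamma_p = [[4.2912, -0.6881], [-0.6881, 4.2912]]
  r_p     = [-0.6881, 0.98]
Written out:
  4.2912 phi_1 - 0.6881 phi_2 = -0.6881
  -0.6881 phi_1 + 4.2912 phi_2 = 0.98
Solve by Cramer's rule:
  det = gamma(0)^2 - gamma(1)^2 = (4.2912)^2 - (-0.6881)^2 = 18.41439744 - 0.47348161 = 17.94091583
  phi_hat_1 = [gamma(1) gamma(0) - gamma(1) gamma(2)] / det = [(-0.6881)(4.2912) - (-0.6881)(0.98)] / 17.94091583 = -2.27843672 / 17.94091583 = -0.127
  phi_hat_2 = [gamma(0) gamma(2) - gamma(1)^2] / det = [(4.2912)(0.98) - (-0.6881)^2] / 17.94091583 = 3.73189439 / 17.94091583 = 0.208
So phi_hat = [-0.1270, 0.2080].
Therefore phi_hat_1 = -0.1270.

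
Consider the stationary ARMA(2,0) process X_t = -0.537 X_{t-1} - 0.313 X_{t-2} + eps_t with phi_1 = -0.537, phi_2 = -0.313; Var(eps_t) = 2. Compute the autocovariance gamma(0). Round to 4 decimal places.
\gamma(0) = 2.6626

Multiply the model equation by X_{t-k} and take expectations. With theta_0 = psi_0 = 1 and psi_j the MA(infinity) weights, this gives
  gamma(k) - sum_i phi_i gamma(k-i) = c_k,
  c_k = sigma^2 * sum_{j=k..q} theta_j psi_{j-k}   (c_k = 0 for k > q),
using gamma(-m) = gamma(m).
Pure AR (q = 0): c_0 = sigma^2 = 2, c_k = 0 for k >= 1.
Equations for k = 0, 1, 2 (AR order 2, c_2 = 0):
  (E0) gamma(0) = phi_1 gamma(1) + phi_2 gamma(2) + c_0
  (E1) gamma(1) = phi_1 gamma(0) + phi_2 gamma(1) + c_1
  (E2) gamma(2) = phi_1 gamma(1) + phi_2 gamma(0)
From (E1): gamma(1) = A gamma(0) + B with
  A = phi_1 / (1 - phi_2) = -0.537 / 1.313 = -0.408987,   B = c_1 / (1 - phi_2) = 0 / 1.313 = 0.
Insert (E2) into (E0): gamma(0) (1 - phi_2^2) = phi_1 (1 + phi_2) gamma(1) + c_0.
  phi_1 (1 + phi_2) = (-0.537)(0.687) = -0.368919,   1 - phi_2^2 = 0.902031.
Replace gamma(1) by A gamma(0) + B and collect gamma(0):
  gamma(0) [0.902031 - (-0.368919)(-0.408987)] = c_0 = 2
  gamma(0) * 0.751148 = 2
  gamma(0) = 2 / 0.751148 = 2.662591.
Therefore gamma(0) = 2.6626 (to 4 decimal places).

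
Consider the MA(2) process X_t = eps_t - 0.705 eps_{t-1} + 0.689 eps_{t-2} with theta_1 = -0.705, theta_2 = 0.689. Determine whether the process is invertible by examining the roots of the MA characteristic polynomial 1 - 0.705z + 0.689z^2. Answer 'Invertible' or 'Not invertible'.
\text{Invertible}

The MA(q) characteristic polynomial is P(z) = 1 - 0.705z + 0.689z^2.
Invertibility requires all roots to lie outside the unit circle, i.e. |z| > 1 for every root.
Set 1 + (-0.705) z + (0.689) z^2 = 0, i.e. a z^2 + b z + c = 0 with a = 0.689, b = -0.705, c = 1.
Discriminant D = b^2 - 4ac = (-0.705)^2 - 4*(0.689)*1 = 0.497025 - (2.756) = -2.258975.
D < 0, so the roots are the complex-conjugate pair z = (-b +/- i sqrt(-D)) / (2a) = 0.5116 +/- 1.0907i.
For a conjugate pair |z|^2 = z * conj(z) = (product of roots) = c/a = 1/(0.689) = 1.451379, so |z| = sqrt(1.451379) = 1.2047 for both roots.
Moduli of all roots: 1.2047, 1.2047.
All moduli strictly greater than 1? Yes.
Verdict: Invertible.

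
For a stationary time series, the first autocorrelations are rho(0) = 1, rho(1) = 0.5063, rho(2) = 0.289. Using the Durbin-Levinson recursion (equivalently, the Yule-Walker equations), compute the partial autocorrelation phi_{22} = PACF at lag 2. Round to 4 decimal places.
\phi_{22} = 0.0439

The PACF at lag k is phi_{kk}, the last component of the solution
to the Yule-Walker system G_k phi = r_k where
  (G_k)_{ij} = rho(|i - j|), (r_k)_i = rho(i), i,j = 1..k.
Equivalently, Durbin-Levinson gives phi_{kk} iteratively:
  phi_{11} = rho(1)
  phi_{kk} = [rho(k) - sum_{j=1..k-1} phi_{k-1,j} rho(k-j)]
            / [1 - sum_{j=1..k-1} phi_{k-1,j} rho(j)],
  phi_{k,j} = phi_{k-1,j} - phi_{kk} phi_{k-1,k-j},  j = 1..k-1.
Step k = 1:
  phi_11 = rho(1) = 0.5063.
Step k = 2:
  phi_22 = [rho(2) - phi_11 rho(1)] / [1 - phi_11 rho(1)] = [0.289 - (0.5063)(0.5063)] / [1 - (0.5063)(0.5063)]
         = 0.03266031 / 0.74366031 = 0.0439.
Therefore phi_{22} = 0.0439.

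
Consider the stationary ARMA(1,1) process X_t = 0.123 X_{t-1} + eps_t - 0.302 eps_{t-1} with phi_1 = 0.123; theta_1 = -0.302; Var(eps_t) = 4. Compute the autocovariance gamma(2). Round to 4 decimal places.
\gamma(2) = -0.0861

Multiply the model equation by X_{t-k} and take expectations. With theta_0 = psi_0 = 1 and psi_j the MA(infinity) weights, this gives
  gamma(k) - sum_i phi_i gamma(k-i) = c_k,
  c_k = sigma^2 * sum_{j=k..q} theta_j psi_{j-k}   (c_k = 0 for k > q),
using gamma(-m) = gamma(m).
psi-weights needed (psi_j = theta_j + sum_i phi_i psi_{j-i}):
  psi_1 = theta_1 + phi_1 = -0.302 + (0.123) = -0.179
Right-hand sides:
  c_0 = sigma^2 (1 + theta_1 psi_1) = 4 * (1 + (-0.302)(-0.179)) = 4 * 1.054058 = 4.216232
  c_1 = sigma^2 theta_1 = 4 * (-0.302) = -1.208
  c_2 = 0
Equations for k = 0 and k = 1 (AR order 1):
  gamma(0) = phi_1 gamma(1) + c_0
  gamma(1) = phi_1 gamma(0) + c_1
Substituting the second into the first: gamma(0) (1 - phi_1^2) = c_0 + phi_1 c_1, so
  gamma(0) = (c_0 + phi_1 c_1) / (1 - phi_1^2) = (4.216232 + (0.123)(-1.208)) / (1 - (0.123)^2) = 4.067648 / 0.984871 = 4.130133.
  gamma(1) = phi_1 gamma(0) + c_1 = (0.123)(4.130133) + (-1.208) = -0.699994.
For k = 2 (> q): gamma(2) = phi_1 gamma(1) = (0.123)(-0.699994) = -0.086099.
Therefore gamma(2) = -0.0861 (to 4 decimal places).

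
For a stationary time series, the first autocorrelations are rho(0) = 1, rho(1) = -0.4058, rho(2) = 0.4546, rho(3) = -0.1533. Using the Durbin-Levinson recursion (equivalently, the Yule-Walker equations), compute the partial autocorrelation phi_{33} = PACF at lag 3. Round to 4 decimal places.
\phi_{33} = 0.1470

The PACF at lag k is phi_{kk}, the last component of the solution
to the Yule-Walker system G_k phi = r_k where
  (G_k)_{ij} = rho(|i - j|), (r_k)_i = rho(i), i,j = 1..k.
Equivalently, Durbin-Levinson gives phi_{kk} iteratively:
  phi_{11} = rho(1)
  phi_{kk} = [rho(k) - sum_{j=1..k-1} phi_{k-1,j} rho(k-j)]
            / [1 - sum_{j=1..k-1} phi_{k-1,j} rho(j)],
  phi_{k,j} = phi_{k-1,j} - phi_{kk} phi_{k-1,k-j},  j = 1..k-1.
Step k = 1:
  phi_11 = rho(1) = -0.4058.
Step k = 2:
  phi_22 = [rho(2) - phi_11 rho(1)] / [1 - phi_11 rho(1)] = [0.4546 - (-0.4058)(-0.4058)] / [1 - (-0.4058)(-0.4058)]
         = 0.28992636 / 0.83532636 = 0.347082.
  Update: phi_21 = phi_11 - phi_22 phi_11 = -0.4058 - (0.347082)(-0.4058) = -0.264954.
Step k = 3:
  phi_33 = [rho(3) - phi_21 rho(2) - phi_22 rho(1)] / [1 - phi_21 rho(1) - phi_22 rho(2)]
    numerator   = -0.1533 - (-0.264954)(0.4546) - (0.347082)(-0.4058) = 0.10799392
    denominator = 1 - (-0.264954)(-0.4058) - (0.347082)(0.4546) = 0.73469827
  phi_33 = 0.10799392 / 0.73469827 = 0.147.
Therefore phi_{33} = 0.1470.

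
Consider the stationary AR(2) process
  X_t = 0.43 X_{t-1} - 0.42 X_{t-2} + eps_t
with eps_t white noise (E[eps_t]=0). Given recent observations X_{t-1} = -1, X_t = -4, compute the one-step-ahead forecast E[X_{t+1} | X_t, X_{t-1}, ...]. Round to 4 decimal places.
E[X_{t+1} \mid \mathcal F_t] = -1.3000

For an AR(p) model X_t = c + sum_i phi_i X_{t-i} + eps_t, the
one-step-ahead conditional mean is
  E[X_{t+1} | X_t, ...] = c + sum_i phi_i X_{t+1-i}.
Substitute known values:
  E[X_{t+1} | ...] = (0.43) * (-4) + (-0.42) * (-1)
                   = -1.3000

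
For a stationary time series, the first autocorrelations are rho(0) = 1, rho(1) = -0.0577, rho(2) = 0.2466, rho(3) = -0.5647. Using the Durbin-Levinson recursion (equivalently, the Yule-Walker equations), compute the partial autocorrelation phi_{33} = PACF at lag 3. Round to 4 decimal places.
\phi_{33} = -0.5760

The PACF at lag k is phi_{kk}, the last component of the solution
to the Yule-Walker system G_k phi = r_k where
  (G_k)_{ij} = rho(|i - j|), (r_k)_i = rho(i), i,j = 1..k.
Equivalently, Durbin-Levinson gives phi_{kk} iteratively:
  phi_{11} = rho(1)
  phi_{kk} = [rho(k) - sum_{j=1..k-1} phi_{k-1,j} rho(k-j)]
            / [1 - sum_{j=1..k-1} phi_{k-1,j} rho(j)],
  phi_{k,j} = phi_{k-1,j} - phi_{kk} phi_{k-1,k-j},  j = 1..k-1.
Step k = 1:
  phi_11 = rho(1) = -0.0577.
Step k = 2:
  phi_22 = [rho(2) - phi_11 rho(1)] / [1 - phi_11 rho(1)] = [0.2466 - (-0.0577)(-0.0577)] / [1 - (-0.0577)(-0.0577)]
         = 0.24327071 / 0.99667071 = 0.244083.
  Update: phi_21 = phi_11 - phi_22 phi_11 = -0.0577 - (0.244083)(-0.0577) = -0.043616.
Step k = 3:
  phi_33 = [rho(3) - phi_21 rho(2) - phi_22 rho(1)] / [1 - phi_21 rho(1) - phi_22 rho(2)]
    numerator   = -0.5647 - (-0.043616)(0.2466) - (0.244083)(-0.0577) = -0.53986059
    denominator = 1 - (-0.043616)(-0.0577) - (0.244083)(0.2466) = 0.93729238
  phi_33 = -0.53986059 / 0.93729238 = -0.576.
Therefore phi_{33} = -0.5760.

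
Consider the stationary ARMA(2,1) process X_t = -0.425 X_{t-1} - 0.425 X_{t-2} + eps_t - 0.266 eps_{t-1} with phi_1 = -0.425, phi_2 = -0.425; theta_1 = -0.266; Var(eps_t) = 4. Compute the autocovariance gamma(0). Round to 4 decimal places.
\gamma(0) = 6.5877

Multiply the model equation by X_{t-k} and take expectations. With theta_0 = psi_0 = 1 and psi_j the MA(infinity) weights, this gives
  gamma(k) - sum_i phi_i gamma(k-i) = c_k,
  c_k = sigma^2 * sum_{j=k..q} theta_j psi_{j-k}   (c_k = 0 for k > q),
using gamma(-m) = gamma(m).
psi-weights needed (psi_j = theta_j + sum_i phi_i psi_{j-i}):
  psi_1 = theta_1 + phi_1 = -0.266 + (-0.425) = -0.691
Right-hand sides:
  c_0 = sigma^2 (1 + theta_1 psi_1) = 4 * (1 + (-0.266)(-0.691)) = 4 * 1.183806 = 4.735224
  c_1 = sigma^2 theta_1 = 4 * (-0.266) = -1.064
  c_2 = 0
Equations for k = 0, 1, 2 (AR order 2, c_2 = 0):
  (E0) gamma(0) = phi_1 gamma(1) + phi_2 gamma(2) + c_0
  (E1) gamma(1) = phi_1 gamma(0) + phi_2 gamma(1) + c_1
  (E2) gamma(2) = phi_1 gamma(1) + phi_2 gamma(0)
From (E1): gamma(1) = A gamma(0) + B with
  A = phi_1 / (1 - phi_2) = -0.425 / 1.425 = -0.298246,   B = c_1 / (1 - phi_2) = -1.064 / 1.425 = -0.746667.
Insert (E2) into (E0): gamma(0) (1 - phi_2^2) = phi_1 (1 + phi_2) gamma(1) + c_0.
  phi_1 (1 + phi_2) = (-0.425)(0.575) = -0.244375,   1 - phi_2^2 = 0.819375.
Replace gamma(1) by A gamma(0) + B and collect gamma(0):
  gamma(0) [0.819375 - (-0.244375)(-0.298246)] = (-0.244375)(-0.746667) + 4.735224
  gamma(0) * 0.746491 = 4.917691
  gamma(0) = 4.917691 / 0.746491 = 6.587741.
Therefore gamma(0) = 6.5877 (to 4 decimal places).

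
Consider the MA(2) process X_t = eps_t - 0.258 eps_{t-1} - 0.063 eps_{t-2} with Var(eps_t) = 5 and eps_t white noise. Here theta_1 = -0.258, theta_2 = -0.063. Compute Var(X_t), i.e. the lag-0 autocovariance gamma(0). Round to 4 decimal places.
\gamma(0) = 5.3527

For an MA(q) process X_t = eps_t + sum_i theta_i eps_{t-i} with
Var(eps_t) = sigma^2, the variance is
  gamma(0) = sigma^2 * (1 + sum_i theta_i^2).
  sum_i theta_i^2 = (-0.258)^2 + (-0.063)^2 = 0.066564 + 0.003969 = 0.070533.
  gamma(0) = 5 * (1 + 0.070533) = 5 * 1.070533 = 5.352665, which rounds to 5.3527.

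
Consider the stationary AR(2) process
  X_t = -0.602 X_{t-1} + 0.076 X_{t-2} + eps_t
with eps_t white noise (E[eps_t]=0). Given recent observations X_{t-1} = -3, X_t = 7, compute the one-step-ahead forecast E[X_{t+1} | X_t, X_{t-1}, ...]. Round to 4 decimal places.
E[X_{t+1} \mid \mathcal F_t] = -4.4420

For an AR(p) model X_t = c + sum_i phi_i X_{t-i} + eps_t, the
one-step-ahead conditional mean is
  E[X_{t+1} | X_t, ...] = c + sum_i phi_i X_{t+1-i}.
Substitute known values:
  E[X_{t+1} | ...] = (-0.602) * (7) + (0.076) * (-3)
                   = -4.4420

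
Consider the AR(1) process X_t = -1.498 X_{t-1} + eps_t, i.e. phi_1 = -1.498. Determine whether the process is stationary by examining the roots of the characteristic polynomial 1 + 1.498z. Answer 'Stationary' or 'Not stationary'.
\text{Not stationary}

The AR(p) characteristic polynomial is P(z) = 1 + 1.498z.
Stationarity requires all roots to lie outside the unit circle, i.e. |z| > 1 for every root.
This is linear in z: 1 + (1.498) z = 0  =>  z = -1/(1.498) = -0.667557,  |z| = 0.667557.
Moduli of all roots: 0.6676.
All moduli strictly greater than 1? No.
Verdict: Not stationary.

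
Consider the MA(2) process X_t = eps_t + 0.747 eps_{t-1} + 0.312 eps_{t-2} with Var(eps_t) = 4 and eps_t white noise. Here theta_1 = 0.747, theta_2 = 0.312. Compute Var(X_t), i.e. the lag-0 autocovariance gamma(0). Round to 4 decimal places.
\gamma(0) = 6.6214

For an MA(q) process X_t = eps_t + sum_i theta_i eps_{t-i} with
Var(eps_t) = sigma^2, the variance is
  gamma(0) = sigma^2 * (1 + sum_i theta_i^2).
  sum_i theta_i^2 = (0.747)^2 + (0.312)^2 = 0.558009 + 0.097344 = 0.655353.
  gamma(0) = 4 * (1 + 0.655353) = 4 * 1.655353 = 6.621412, which rounds to 6.6214.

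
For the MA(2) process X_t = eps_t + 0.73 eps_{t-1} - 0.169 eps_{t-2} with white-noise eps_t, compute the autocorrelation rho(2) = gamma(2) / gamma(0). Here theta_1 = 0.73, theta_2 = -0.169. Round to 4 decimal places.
\rho(2) = -0.1082

For an MA(q) process with theta_0 = 1, the autocovariance is
  gamma(k) = sigma^2 * sum_{i=0..q-k} theta_i * theta_{i+k},
and rho(k) = gamma(k) / gamma(0). Sigma^2 cancels.
  numerator   = (1)*(-0.169) = -0.169.
  denominator = (1)^2 + (0.73)^2 + (-0.169)^2 = 1.561461.
  rho(2) = -0.169 / 1.561461 = -0.1082.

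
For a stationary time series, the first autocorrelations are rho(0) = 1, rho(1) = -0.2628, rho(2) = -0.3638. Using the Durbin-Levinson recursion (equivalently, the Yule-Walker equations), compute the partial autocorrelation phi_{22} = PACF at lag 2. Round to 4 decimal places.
\phi_{22} = -0.4650

The PACF at lag k is phi_{kk}, the last component of the solution
to the Yule-Walker system G_k phi = r_k where
  (G_k)_{ij} = rho(|i - j|), (r_k)_i = rho(i), i,j = 1..k.
Equivalently, Durbin-Levinson gives phi_{kk} iteratively:
  phi_{11} = rho(1)
  phi_{kk} = [rho(k) - sum_{j=1..k-1} phi_{k-1,j} rho(k-j)]
            / [1 - sum_{j=1..k-1} phi_{k-1,j} rho(j)],
  phi_{k,j} = phi_{k-1,j} - phi_{kk} phi_{k-1,k-j},  j = 1..k-1.
Step k = 1:
  phi_11 = rho(1) = -0.2628.
Step k = 2:
  phi_22 = [rho(2) - phi_11 rho(1)] / [1 - phi_11 rho(1)] = [-0.3638 - (-0.2628)(-0.2628)] / [1 - (-0.2628)(-0.2628)]
         = -0.43286384 / 0.93093616 = -0.465.
Therefore phi_{22} = -0.4650.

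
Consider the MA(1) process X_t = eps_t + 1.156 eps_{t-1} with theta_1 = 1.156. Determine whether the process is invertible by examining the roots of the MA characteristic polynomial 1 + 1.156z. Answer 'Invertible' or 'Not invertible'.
\text{Not invertible}

The MA(q) characteristic polynomial is P(z) = 1 + 1.156z.
Invertibility requires all roots to lie outside the unit circle, i.e. |z| > 1 for every root.
This is linear in z: 1 + (1.156) z = 0  =>  z = -1/(1.156) = -0.865052,  |z| = 0.865052.
Moduli of all roots: 0.8651.
All moduli strictly greater than 1? No.
Verdict: Not invertible.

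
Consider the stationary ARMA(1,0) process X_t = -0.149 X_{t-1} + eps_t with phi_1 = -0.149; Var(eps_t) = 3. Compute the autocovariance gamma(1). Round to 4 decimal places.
\gamma(1) = -0.4571

Multiply the model equation by X_{t-k} and take expectations. With theta_0 = psi_0 = 1 and psi_j the MA(infinity) weights, this gives
  gamma(k) - sum_i phi_i gamma(k-i) = c_k,
  c_k = sigma^2 * sum_{j=k..q} theta_j psi_{j-k}   (c_k = 0 for k > q),
using gamma(-m) = gamma(m).
Pure AR (q = 0): c_0 = sigma^2 = 3, c_k = 0 for k >= 1.
Equations for k = 0 and k = 1 (AR order 1):
  gamma(0) = phi_1 gamma(1) + c_0
  gamma(1) = phi_1 gamma(0) + c_1
Substituting the second into the first: gamma(0) (1 - phi_1^2) = c_0 + phi_1 c_1, so
  gamma(0) = c_0 / (1 - phi_1^2) = 3 / (1 - (-0.149)^2) = 3 / 0.977799 = 3.068115.
  gamma(1) = phi_1 gamma(0) = (-0.149)(3.068115) = -0.457149.
Therefore gamma(1) = -0.4571 (to 4 decimal places).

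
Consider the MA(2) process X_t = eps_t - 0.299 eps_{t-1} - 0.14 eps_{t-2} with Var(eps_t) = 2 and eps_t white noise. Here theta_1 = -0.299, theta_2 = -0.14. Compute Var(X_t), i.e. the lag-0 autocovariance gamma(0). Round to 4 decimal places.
\gamma(0) = 2.2180

For an MA(q) process X_t = eps_t + sum_i theta_i eps_{t-i} with
Var(eps_t) = sigma^2, the variance is
  gamma(0) = sigma^2 * (1 + sum_i theta_i^2).
  sum_i theta_i^2 = (-0.299)^2 + (-0.14)^2 = 0.089401 + 0.0196 = 0.109001.
  gamma(0) = 2 * (1 + 0.109001) = 2 * 1.109001 = 2.218002, which rounds to 2.2180.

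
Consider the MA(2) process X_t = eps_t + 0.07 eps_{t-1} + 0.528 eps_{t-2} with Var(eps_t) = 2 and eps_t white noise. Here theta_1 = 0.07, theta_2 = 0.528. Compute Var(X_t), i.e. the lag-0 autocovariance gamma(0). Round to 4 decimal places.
\gamma(0) = 2.5674

For an MA(q) process X_t = eps_t + sum_i theta_i eps_{t-i} with
Var(eps_t) = sigma^2, the variance is
  gamma(0) = sigma^2 * (1 + sum_i theta_i^2).
  sum_i theta_i^2 = (0.07)^2 + (0.528)^2 = 0.0049 + 0.278784 = 0.283684.
  gamma(0) = 2 * (1 + 0.283684) = 2 * 1.283684 = 2.567368, which rounds to 2.5674.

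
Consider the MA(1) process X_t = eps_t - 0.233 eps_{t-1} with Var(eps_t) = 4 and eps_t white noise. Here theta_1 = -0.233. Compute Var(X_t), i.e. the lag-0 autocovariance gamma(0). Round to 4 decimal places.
\gamma(0) = 4.2172

For an MA(q) process X_t = eps_t + sum_i theta_i eps_{t-i} with
Var(eps_t) = sigma^2, the variance is
  gamma(0) = sigma^2 * (1 + sum_i theta_i^2).
  sum_i theta_i^2 = (-0.233)^2 = 0.054289.
  gamma(0) = 4 * (1 + 0.054289) = 4 * 1.054289 = 4.217156, which rounds to 4.2172.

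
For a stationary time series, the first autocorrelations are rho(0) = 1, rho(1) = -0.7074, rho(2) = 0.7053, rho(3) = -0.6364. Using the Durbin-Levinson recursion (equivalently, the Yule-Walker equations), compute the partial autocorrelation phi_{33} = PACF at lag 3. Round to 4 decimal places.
\phi_{33} = -0.1251

The PACF at lag k is phi_{kk}, the last component of the solution
to the Yule-Walker system G_k phi = r_k where
  (G_k)_{ij} = rho(|i - j|), (r_k)_i = rho(i), i,j = 1..k.
Equivalently, Durbin-Levinson gives phi_{kk} iteratively:
  phi_{11} = rho(1)
  phi_{kk} = [rho(k) - sum_{j=1..k-1} phi_{k-1,j} rho(k-j)]
            / [1 - sum_{j=1..k-1} phi_{k-1,j} rho(j)],
  phi_{k,j} = phi_{k-1,j} - phi_{kk} phi_{k-1,k-j},  j = 1..k-1.
Step k = 1:
  phi_11 = rho(1) = -0.7074.
Step k = 2:
  phi_22 = [rho(2) - phi_11 rho(1)] / [1 - phi_11 rho(1)] = [0.7053 - (-0.7074)(-0.7074)] / [1 - (-0.7074)(-0.7074)]
         = 0.20488524 / 0.49958524 = 0.410111.
  Update: phi_21 = phi_11 - phi_22 phi_11 = -0.7074 - (0.410111)(-0.7074) = -0.417288.
Step k = 3:
  phi_33 = [rho(3) - phi_21 rho(2) - phi_22 rho(1)] / [1 - phi_21 rho(1) - phi_22 rho(2)]
    numerator   = -0.6364 - (-0.417288)(0.7053) - (0.410111)(-0.7074) = -0.05197469
    denominator = 1 - (-0.417288)(-0.7074) - (0.410111)(0.7053) = 0.41555962
  phi_33 = -0.05197469 / 0.41555962 = -0.1251.
Therefore phi_{33} = -0.1251.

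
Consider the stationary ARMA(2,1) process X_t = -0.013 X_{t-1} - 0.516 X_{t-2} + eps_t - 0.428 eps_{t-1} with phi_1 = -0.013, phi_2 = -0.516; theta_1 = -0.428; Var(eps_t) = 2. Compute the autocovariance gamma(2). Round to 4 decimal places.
\gamma(2) = -1.6669

Multiply the model equation by X_{t-k} and take expectations. With theta_0 = psi_0 = 1 and psi_j the MA(infinity) weights, this gives
  gamma(k) - sum_i phi_i gamma(k-i) = c_k,
  c_k = sigma^2 * sum_{j=k..q} theta_j psi_{j-k}   (c_k = 0 for k > q),
using gamma(-m) = gamma(m).
psi-weights needed (psi_j = theta_j + sum_i phi_i psi_{j-i}):
  psi_1 = theta_1 + phi_1 = -0.428 + (-0.013) = -0.441
Right-hand sides:
  c_0 = sigma^2 (1 + theta_1 psi_1) = 2 * (1 + (-0.428)(-0.441)) = 2 * 1.188748 = 2.377496
  c_1 = sigma^2 theta_1 = 2 * (-0.428) = -0.856
  c_2 = 0
Equations for k = 0, 1, 2 (AR order 2, c_2 = 0):
  (E0) gamma(0) = phi_1 gamma(1) + phi_2 gamma(2) + c_0
  (E1) gamma(1) = phi_1 gamma(0) + phi_2 gamma(1) + c_1
  (E2) gamma(2) = phi_1 gamma(1) + phi_2 gamma(0)
From (E1): gamma(1) = A gamma(0) + B with
  A = phi_1 / (1 - phi_2) = -0.013 / 1.516 = -0.008575,   B = c_1 / (1 - phi_2) = -0.856 / 1.516 = -0.564644.
Insert (E2) into (E0): gamma(0) (1 - phi_2^2) = phi_1 (1 + phi_2) gamma(1) + c_0.
  phi_1 (1 + phi_2) = (-0.013)(0.484) = -0.006292,   1 - phi_2^2 = 0.733744.
Replace gamma(1) by A gamma(0) + B and collect gamma(0):
  gamma(0) [0.733744 - (-0.006292)(-0.008575)] = (-0.006292)(-0.564644) + 2.377496
  gamma(0) * 0.73369 = 2.381049
  gamma(0) = 2.381049 / 0.73369 = 3.245306.
  gamma(1) = A gamma(0) + B = (-0.008575)(3.245306) + (-0.564644) = -0.592473.
  gamma(2) = phi_1 gamma(1) + phi_2 gamma(0) = (-0.013)(-0.592473) + (-0.516)(3.245306) = -1.666876.
Therefore gamma(2) = -1.6669 (to 4 decimal places).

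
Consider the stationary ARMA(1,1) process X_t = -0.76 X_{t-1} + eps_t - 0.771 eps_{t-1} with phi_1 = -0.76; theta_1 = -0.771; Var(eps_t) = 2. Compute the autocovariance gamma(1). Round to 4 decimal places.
\gamma(1) = -11.4967

Multiply the model equation by X_{t-k} and take expectations. With theta_0 = psi_0 = 1 and psi_j the MA(infinity) weights, this gives
  gamma(k) - sum_i phi_i gamma(k-i) = c_k,
  c_k = sigma^2 * sum_{j=k..q} theta_j psi_{j-k}   (c_k = 0 for k > q),
using gamma(-m) = gamma(m).
psi-weights needed (psi_j = theta_j + sum_i phi_i psi_{j-i}):
  psi_1 = theta_1 + phi_1 = -0.771 + (-0.76) = -1.531
Right-hand sides:
  c_0 = sigma^2 (1 + theta_1 psi_1) = 2 * (1 + (-0.771)(-1.531)) = 2 * 2.180401 = 4.360802
  c_1 = sigma^2 theta_1 = 2 * (-0.771) = -1.542
  c_2 = 0
Equations for k = 0 and k = 1 (AR order 1):
  gamma(0) = phi_1 gamma(1) + c_0
  gamma(1) = phi_1 gamma(0) + c_1
Substituting the second into the first: gamma(0) (1 - phi_1^2) = c_0 + phi_1 c_1, so
  gamma(0) = (c_0 + phi_1 c_1) / (1 - phi_1^2) = (4.360802 + (-0.76)(-1.542)) / (1 - (-0.76)^2) = 5.532722 / 0.4224 = 13.0983.
  gamma(1) = phi_1 gamma(0) + c_1 = (-0.76)(13.0983) + (-1.542) = -11.496708.
Therefore gamma(1) = -11.4967 (to 4 decimal places).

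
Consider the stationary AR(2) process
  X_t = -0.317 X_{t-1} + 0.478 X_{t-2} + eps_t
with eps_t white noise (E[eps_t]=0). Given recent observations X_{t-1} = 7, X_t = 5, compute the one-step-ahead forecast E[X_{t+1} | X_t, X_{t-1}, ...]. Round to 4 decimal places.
E[X_{t+1} \mid \mathcal F_t] = 1.7610

For an AR(p) model X_t = c + sum_i phi_i X_{t-i} + eps_t, the
one-step-ahead conditional mean is
  E[X_{t+1} | X_t, ...] = c + sum_i phi_i X_{t+1-i}.
Substitute known values:
  E[X_{t+1} | ...] = (-0.317) * (5) + (0.478) * (7)
                   = 1.7610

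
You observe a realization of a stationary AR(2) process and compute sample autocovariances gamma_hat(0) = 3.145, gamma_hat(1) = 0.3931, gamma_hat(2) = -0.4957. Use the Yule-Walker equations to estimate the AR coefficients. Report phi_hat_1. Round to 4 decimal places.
\hat\phi_{1} = 0.1470

The Yule-Walker equations for an AR(p) process read, in matrix form,
  Gamma_p phi = r_p,   with   (Gamma_p)_{ij} = gamma(|i - j|),
                       (r_p)_i = gamma(i),   i,j = 1..p.
Substitute the sample gammas (Toeplitz matrix and right-hand side of size 2):
  Gamma_p = [[3.145, 0.3931], [0.3931, 3.145]]
  r_p     = [0.3931, -0.4957]
Written out:
  3.145 phi_1 + 0.3931 phi_2 = 0.3931
  0.3931 phi_1 + 3.145 phi_2 = -0.4957
Solve by Cramer's rule:
  det = gamma(0)^2 - gamma(1)^2 = (3.145)^2 - (0.3931)^2 = 9.891025 - 0.15452761 = 9.73649739
  phi_hat_1 = [gamma(1) gamma(0) - gamma(1) gamma(2)] / det = [(0.3931)(3.145) - (0.3931)(-0.4957)] / 9.73649739 = 1.43115917 / 9.73649739 = 0.147
  phi_hat_2 = [gamma(0) gamma(2) - gamma(1)^2] / det = [(3.145)(-0.4957) - (0.3931)^2] / 9.73649739 = -1.71350411 / 9.73649739 = -0.176
So phi_hat = [0.1470, -0.1760].
Therefore phi_hat_1 = 0.1470.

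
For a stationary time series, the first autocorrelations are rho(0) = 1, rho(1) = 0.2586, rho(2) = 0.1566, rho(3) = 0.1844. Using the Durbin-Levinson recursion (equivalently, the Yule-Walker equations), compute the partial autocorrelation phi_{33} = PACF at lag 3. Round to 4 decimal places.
\phi_{33} = 0.1330

The PACF at lag k is phi_{kk}, the last component of the solution
to the Yule-Walker system G_k phi = r_k where
  (G_k)_{ij} = rho(|i - j|), (r_k)_i = rho(i), i,j = 1..k.
Equivalently, Durbin-Levinson gives phi_{kk} iteratively:
  phi_{11} = rho(1)
  phi_{kk} = [rho(k) - sum_{j=1..k-1} phi_{k-1,j} rho(k-j)]
            / [1 - sum_{j=1..k-1} phi_{k-1,j} rho(j)],
  phi_{k,j} = phi_{k-1,j} - phi_{kk} phi_{k-1,k-j},  j = 1..k-1.
Step k = 1:
  phi_11 = rho(1) = 0.2586.
Step k = 2:
  phi_22 = [rho(2) - phi_11 rho(1)] / [1 - phi_11 rho(1)] = [0.1566 - (0.2586)(0.2586)] / [1 - (0.2586)(0.2586)]
         = 0.08972604 / 0.93312604 = 0.096156.
  Update: phi_21 = phi_11 - phi_22 phi_11 = 0.2586 - (0.096156)(0.2586) = 0.233734.
Step k = 3:
  phi_33 = [rho(3) - phi_21 rho(2) - phi_22 rho(1)] / [1 - phi_21 rho(1) - phi_22 rho(2)]
    numerator   = 0.1844 - (0.233734)(0.1566) - (0.096156)(0.2586) = 0.12293122
    denominator = 1 - (0.233734)(0.2586) - (0.096156)(0.1566) = 0.92449831
  phi_33 = 0.12293122 / 0.92449831 = 0.133.
Therefore phi_{33} = 0.1330.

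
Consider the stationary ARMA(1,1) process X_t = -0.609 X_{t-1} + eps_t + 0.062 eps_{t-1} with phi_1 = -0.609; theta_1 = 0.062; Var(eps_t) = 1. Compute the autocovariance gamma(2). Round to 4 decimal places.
\gamma(2) = 0.5095

Multiply the model equation by X_{t-k} and take expectations. With theta_0 = psi_0 = 1 and psi_j the MA(infinity) weights, this gives
  gamma(k) - sum_i phi_i gamma(k-i) = c_k,
  c_k = sigma^2 * sum_{j=k..q} theta_j psi_{j-k}   (c_k = 0 for k > q),
using gamma(-m) = gamma(m).
psi-weights needed (psi_j = theta_j + sum_i phi_i psi_{j-i}):
  psi_1 = theta_1 + phi_1 = 0.062 + (-0.609) = -0.547
Right-hand sides:
  c_0 = sigma^2 (1 + theta_1 psi_1) = 1 * (1 + (0.062)(-0.547)) = 1 * 0.966086 = 0.966086
  c_1 = sigma^2 theta_1 = 1 * (0.062) = 0.062
  c_2 = 0
Equations for k = 0 and k = 1 (AR order 1):
  gamma(0) = phi_1 gamma(1) + c_0
  gamma(1) = phi_1 gamma(0) + c_1
Substituting the second into the first: gamma(0) (1 - phi_1^2) = c_0 + phi_1 c_1, so
  gamma(0) = (c_0 + phi_1 c_1) / (1 - phi_1^2) = (0.966086 + (-0.609)(0.062)) / (1 - (-0.609)^2) = 0.928328 / 0.629119 = 1.4756.
  gamma(1) = phi_1 gamma(0) + c_1 = (-0.609)(1.4756) + (0.062) = -0.83664.
For k = 2 (> q): gamma(2) = phi_1 gamma(1) = (-0.609)(-0.83664) = 0.509514.
Therefore gamma(2) = 0.5095 (to 4 decimal places).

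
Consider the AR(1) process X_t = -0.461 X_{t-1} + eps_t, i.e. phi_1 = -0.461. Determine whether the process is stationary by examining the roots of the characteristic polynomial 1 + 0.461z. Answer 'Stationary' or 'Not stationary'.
\text{Stationary}

The AR(p) characteristic polynomial is P(z) = 1 + 0.461z.
Stationarity requires all roots to lie outside the unit circle, i.e. |z| > 1 for every root.
This is linear in z: 1 + (0.461) z = 0  =>  z = -1/(0.461) = -2.169197,  |z| = 2.169197.
Moduli of all roots: 2.1692.
All moduli strictly greater than 1? Yes.
Verdict: Stationary.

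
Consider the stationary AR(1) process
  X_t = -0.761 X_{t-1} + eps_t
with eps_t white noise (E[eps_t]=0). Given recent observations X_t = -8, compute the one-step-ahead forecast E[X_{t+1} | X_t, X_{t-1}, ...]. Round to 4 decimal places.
E[X_{t+1} \mid \mathcal F_t] = 6.0880

For an AR(p) model X_t = c + sum_i phi_i X_{t-i} + eps_t, the
one-step-ahead conditional mean is
  E[X_{t+1} | X_t, ...] = c + sum_i phi_i X_{t+1-i}.
Substitute known values:
  E[X_{t+1} | ...] = (-0.761) * (-8)
                   = 6.0880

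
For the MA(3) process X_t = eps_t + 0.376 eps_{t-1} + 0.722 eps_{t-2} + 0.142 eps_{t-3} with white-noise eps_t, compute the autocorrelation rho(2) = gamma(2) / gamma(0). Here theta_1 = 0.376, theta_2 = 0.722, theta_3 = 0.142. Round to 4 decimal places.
\rho(2) = 0.4608

For an MA(q) process with theta_0 = 1, the autocovariance is
  gamma(k) = sigma^2 * sum_{i=0..q-k} theta_i * theta_{i+k},
and rho(k) = gamma(k) / gamma(0). Sigma^2 cancels.
  numerator   = (1)*(0.722) + (0.376)*(0.142) = 0.775392.
  denominator = (1)^2 + (0.376)^2 + (0.722)^2 + (0.142)^2 = 1.682824.
  rho(2) = 0.775392 / 1.682824 = 0.4608.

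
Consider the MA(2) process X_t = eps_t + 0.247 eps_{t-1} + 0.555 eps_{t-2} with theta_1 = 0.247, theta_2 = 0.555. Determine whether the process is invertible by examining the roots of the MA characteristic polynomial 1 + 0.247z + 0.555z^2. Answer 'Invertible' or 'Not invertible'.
\text{Invertible}

The MA(q) characteristic polynomial is P(z) = 1 + 0.247z + 0.555z^2.
Invertibility requires all roots to lie outside the unit circle, i.e. |z| > 1 for every root.
Set 1 + (0.247) z + (0.555) z^2 = 0, i.e. a z^2 + b z + c = 0 with a = 0.555, b = 0.247, c = 1.
Discriminant D = b^2 - 4ac = (0.247)^2 - 4*(0.555)*1 = 0.061009 - (2.22) = -2.158991.
D < 0, so the roots are the complex-conjugate pair z = (-b +/- i sqrt(-D)) / (2a) = -0.2225 +/- 1.3237i.
For a conjugate pair |z|^2 = z * conj(z) = (product of roots) = c/a = 1/(0.555) = 1.801802, so |z| = sqrt(1.801802) = 1.3423 for both roots.
Moduli of all roots: 1.3423, 1.3423.
All moduli strictly greater than 1? Yes.
Verdict: Invertible.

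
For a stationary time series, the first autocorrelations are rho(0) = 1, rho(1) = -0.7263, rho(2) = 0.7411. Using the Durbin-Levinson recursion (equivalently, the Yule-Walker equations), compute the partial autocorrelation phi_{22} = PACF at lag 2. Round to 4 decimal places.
\phi_{22} = 0.4520

The PACF at lag k is phi_{kk}, the last component of the solution
to the Yule-Walker system G_k phi = r_k where
  (G_k)_{ij} = rho(|i - j|), (r_k)_i = rho(i), i,j = 1..k.
Equivalently, Durbin-Levinson gives phi_{kk} iteratively:
  phi_{11} = rho(1)
  phi_{kk} = [rho(k) - sum_{j=1..k-1} phi_{k-1,j} rho(k-j)]
            / [1 - sum_{j=1..k-1} phi_{k-1,j} rho(j)],
  phi_{k,j} = phi_{k-1,j} - phi_{kk} phi_{k-1,k-j},  j = 1..k-1.
Step k = 1:
  phi_11 = rho(1) = -0.7263.
Step k = 2:
  phi_22 = [rho(2) - phi_11 rho(1)] / [1 - phi_11 rho(1)] = [0.7411 - (-0.7263)(-0.7263)] / [1 - (-0.7263)(-0.7263)]
         = 0.21358831 / 0.47248831 = 0.452.
Therefore phi_{22} = 0.4520.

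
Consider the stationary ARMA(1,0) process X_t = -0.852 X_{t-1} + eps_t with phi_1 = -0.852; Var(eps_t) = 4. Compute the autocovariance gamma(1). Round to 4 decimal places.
\gamma(1) = -12.4336

Multiply the model equation by X_{t-k} and take expectations. With theta_0 = psi_0 = 1 and psi_j the MA(infinity) weights, this gives
  gamma(k) - sum_i phi_i gamma(k-i) = c_k,
  c_k = sigma^2 * sum_{j=k..q} theta_j psi_{j-k}   (c_k = 0 for k > q),
using gamma(-m) = gamma(m).
Pure AR (q = 0): c_0 = sigma^2 = 4, c_k = 0 for k >= 1.
Equations for k = 0 and k = 1 (AR order 1):
  gamma(0) = phi_1 gamma(1) + c_0
  gamma(1) = phi_1 gamma(0) + c_1
Substituting the second into the first: gamma(0) (1 - phi_1^2) = c_0 + phi_1 c_1, so
  gamma(0) = c_0 / (1 - phi_1^2) = 4 / (1 - (-0.852)^2) = 4 / 0.274096 = 14.593427.
  gamma(1) = phi_1 gamma(0) = (-0.852)(14.593427) = -12.4336.
Therefore gamma(1) = -12.4336 (to 4 decimal places).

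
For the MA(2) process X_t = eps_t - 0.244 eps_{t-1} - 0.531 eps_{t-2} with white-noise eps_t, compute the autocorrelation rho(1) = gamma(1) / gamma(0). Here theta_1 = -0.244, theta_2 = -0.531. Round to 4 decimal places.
\rho(1) = -0.0853

For an MA(q) process with theta_0 = 1, the autocovariance is
  gamma(k) = sigma^2 * sum_{i=0..q-k} theta_i * theta_{i+k},
and rho(k) = gamma(k) / gamma(0). Sigma^2 cancels.
  numerator   = (1)*(-0.244) + (-0.244)*(-0.531) = -0.114436.
  denominator = (1)^2 + (-0.244)^2 + (-0.531)^2 = 1.341497.
  rho(1) = -0.114436 / 1.341497 = -0.0853.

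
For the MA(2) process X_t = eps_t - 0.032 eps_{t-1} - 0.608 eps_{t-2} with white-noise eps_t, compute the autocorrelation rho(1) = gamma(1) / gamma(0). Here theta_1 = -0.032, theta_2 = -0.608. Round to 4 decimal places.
\rho(1) = -0.0092

For an MA(q) process with theta_0 = 1, the autocovariance is
  gamma(k) = sigma^2 * sum_{i=0..q-k} theta_i * theta_{i+k},
and rho(k) = gamma(k) / gamma(0). Sigma^2 cancels.
  numerator   = (1)*(-0.032) + (-0.032)*(-0.608) = -0.012544.
  denominator = (1)^2 + (-0.032)^2 + (-0.608)^2 = 1.370688.
  rho(1) = -0.012544 / 1.370688 = -0.0092.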